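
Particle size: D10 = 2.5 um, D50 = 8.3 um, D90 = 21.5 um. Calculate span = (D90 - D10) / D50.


Span = (21.5 - 2.5) / 8.3 = 19.0 / 8.3 = 2.289

2.289


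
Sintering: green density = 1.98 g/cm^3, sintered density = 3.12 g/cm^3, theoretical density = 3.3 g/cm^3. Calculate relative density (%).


Relative = 3.12 / 3.3 * 100 = 94.5%

94.5


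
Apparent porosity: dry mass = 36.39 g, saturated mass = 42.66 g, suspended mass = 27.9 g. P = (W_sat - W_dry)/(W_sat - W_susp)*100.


P = (42.66 - 36.39) / (42.66 - 27.9) * 100 = 6.27 / 14.76 * 100 = 42.5%

42.5


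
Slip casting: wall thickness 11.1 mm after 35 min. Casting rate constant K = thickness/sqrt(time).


K = 11.1 / sqrt(35) = 11.1 / 5.9161 = 1.876 mm/min^0.5

1.876


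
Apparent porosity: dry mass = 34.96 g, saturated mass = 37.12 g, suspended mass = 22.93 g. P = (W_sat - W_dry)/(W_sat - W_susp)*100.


P = (37.12 - 34.96) / (37.12 - 22.93) * 100 = 2.16 / 14.19 * 100 = 15.2%

15.2


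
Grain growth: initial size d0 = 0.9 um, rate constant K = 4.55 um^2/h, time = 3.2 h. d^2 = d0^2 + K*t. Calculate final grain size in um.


d^2 = 0.9^2 + 4.55*3.2 = 15.37
d = sqrt(15.37) = 3.92 um

3.92


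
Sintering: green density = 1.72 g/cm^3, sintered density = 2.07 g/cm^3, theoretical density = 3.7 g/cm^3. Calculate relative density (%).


Relative = 2.07 / 3.7 * 100 = 55.9%

55.9


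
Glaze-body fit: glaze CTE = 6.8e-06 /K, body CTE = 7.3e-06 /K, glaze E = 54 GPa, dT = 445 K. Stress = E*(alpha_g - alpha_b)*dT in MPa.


Stress = 54*1000*(6.8e-06 - 7.3e-06)*445 = -12.0 MPa

-12.0


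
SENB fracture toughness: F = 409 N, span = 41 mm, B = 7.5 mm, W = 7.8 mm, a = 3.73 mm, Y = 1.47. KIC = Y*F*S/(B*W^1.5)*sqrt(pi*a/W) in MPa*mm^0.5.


KIC = 1.47*409*41/(7.5*7.8^1.5)*sqrt(pi*3.73/7.8) = 184.93

184.93


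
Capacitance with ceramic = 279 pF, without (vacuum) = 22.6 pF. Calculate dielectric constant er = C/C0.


er = 279 / 22.6 = 12.35

12.35


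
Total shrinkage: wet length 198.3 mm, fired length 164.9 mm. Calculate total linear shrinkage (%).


TS = (198.3 - 164.9) / 198.3 * 100 = 16.84%

16.84


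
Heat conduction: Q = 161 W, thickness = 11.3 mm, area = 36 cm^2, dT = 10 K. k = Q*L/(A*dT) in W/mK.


k = 161*11.3/1000/(36/10000*10) = 50.54 W/mK

50.54


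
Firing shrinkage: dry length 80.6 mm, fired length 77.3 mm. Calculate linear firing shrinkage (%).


FS = (80.6 - 77.3) / 80.6 * 100 = 4.09%

4.09


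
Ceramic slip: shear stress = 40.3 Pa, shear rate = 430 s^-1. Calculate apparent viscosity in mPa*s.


eta = tau/gamma * 1000 = 40.3/430 * 1000 = 93.7 mPa*s

93.7


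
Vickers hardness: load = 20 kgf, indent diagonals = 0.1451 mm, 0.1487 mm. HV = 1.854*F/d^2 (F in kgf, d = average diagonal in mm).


d_avg = (0.1451+0.1487)/2 = 0.1469 mm
HV = 1.854*20/0.1469^2 = 1718

1718


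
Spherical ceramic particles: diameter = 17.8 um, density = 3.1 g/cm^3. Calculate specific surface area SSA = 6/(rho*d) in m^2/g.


SSA = 6 / (3.1 * 17.8) = 0.109 m^2/g

0.109


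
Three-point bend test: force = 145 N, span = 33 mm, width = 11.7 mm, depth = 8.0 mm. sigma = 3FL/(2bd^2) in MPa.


sigma = 3*145*33/(2*11.7*8.0^2) = 9.6 MPa

9.6


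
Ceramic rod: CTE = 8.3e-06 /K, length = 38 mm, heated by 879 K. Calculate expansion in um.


dL = 8.3e-06 * 38 * 879 * 1000 = 277.237 um

277.237


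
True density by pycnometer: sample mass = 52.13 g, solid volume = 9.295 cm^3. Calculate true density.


TD = 52.13 / 9.295 = 5.608 g/cm^3

5.608


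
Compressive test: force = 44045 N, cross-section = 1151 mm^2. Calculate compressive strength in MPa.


CS = 44045 / 1151 = 38.3 MPa

38.3


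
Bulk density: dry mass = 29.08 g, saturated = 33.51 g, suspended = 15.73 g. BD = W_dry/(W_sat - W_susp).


BD = 29.08 / (33.51 - 15.73) = 29.08 / 17.78 = 1.636 g/cm^3

1.636


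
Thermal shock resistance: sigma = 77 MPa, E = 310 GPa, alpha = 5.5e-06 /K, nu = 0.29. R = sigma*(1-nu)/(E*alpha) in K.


R = 77*(1-0.29)/(310*1000*5.5e-06) = 32 K

32


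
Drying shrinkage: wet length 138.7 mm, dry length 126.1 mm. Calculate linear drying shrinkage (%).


DS = (138.7 - 126.1) / 138.7 * 100 = 9.08%

9.08


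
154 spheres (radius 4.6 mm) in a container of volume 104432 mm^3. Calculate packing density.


V_sphere = 4/3*pi*4.6^3 = 407.7201 mm^3
Total V = 154*407.7201 = 62788.8954 mm^3
PD = 62788.8954 / 104432 = 0.601

0.601


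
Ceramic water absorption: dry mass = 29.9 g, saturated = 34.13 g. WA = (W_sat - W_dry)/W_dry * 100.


WA = (34.13 - 29.9) / 29.9 * 100 = 14.15%

14.15


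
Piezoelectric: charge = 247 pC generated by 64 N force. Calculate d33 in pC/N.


d33 = 247 / 64 = 3.9 pC/N

3.9


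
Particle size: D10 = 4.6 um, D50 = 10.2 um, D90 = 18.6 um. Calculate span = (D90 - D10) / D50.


Span = (18.6 - 4.6) / 10.2 = 14.0 / 10.2 = 1.373

1.373


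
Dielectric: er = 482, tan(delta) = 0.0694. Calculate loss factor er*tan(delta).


Loss = 482 * 0.0694 = 33.451

33.451


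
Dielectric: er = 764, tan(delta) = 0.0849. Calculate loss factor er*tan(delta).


Loss = 764 * 0.0849 = 64.864

64.864


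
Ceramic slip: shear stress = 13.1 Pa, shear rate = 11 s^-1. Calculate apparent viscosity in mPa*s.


eta = tau/gamma * 1000 = 13.1/11 * 1000 = 1190.9 mPa*s

1190.9


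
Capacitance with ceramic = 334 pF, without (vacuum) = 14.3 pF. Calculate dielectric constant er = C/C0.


er = 334 / 14.3 = 23.36

23.36


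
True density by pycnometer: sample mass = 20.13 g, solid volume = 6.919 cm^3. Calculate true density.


TD = 20.13 / 6.919 = 2.909 g/cm^3

2.909


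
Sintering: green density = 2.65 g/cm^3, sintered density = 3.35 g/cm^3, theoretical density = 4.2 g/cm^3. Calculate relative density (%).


Relative = 3.35 / 4.2 * 100 = 79.8%

79.8


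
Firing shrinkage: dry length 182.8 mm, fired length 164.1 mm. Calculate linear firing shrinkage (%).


FS = (182.8 - 164.1) / 182.8 * 100 = 10.23%

10.23


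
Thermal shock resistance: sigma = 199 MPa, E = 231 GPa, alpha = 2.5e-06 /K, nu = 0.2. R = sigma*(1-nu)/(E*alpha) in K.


R = 199*(1-0.2)/(231*1000*2.5e-06) = 276 K

276


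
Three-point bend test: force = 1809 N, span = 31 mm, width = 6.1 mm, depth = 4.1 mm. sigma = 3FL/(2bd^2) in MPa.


sigma = 3*1809*31/(2*6.1*4.1^2) = 820.3 MPa

820.3


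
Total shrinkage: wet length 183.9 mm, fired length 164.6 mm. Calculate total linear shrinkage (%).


TS = (183.9 - 164.6) / 183.9 * 100 = 10.49%

10.49


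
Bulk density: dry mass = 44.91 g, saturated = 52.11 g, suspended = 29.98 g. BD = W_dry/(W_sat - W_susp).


BD = 44.91 / (52.11 - 29.98) = 44.91 / 22.13 = 2.029 g/cm^3

2.029


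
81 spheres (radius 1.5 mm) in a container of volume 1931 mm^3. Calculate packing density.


V_sphere = 4/3*pi*1.5^3 = 14.1372 mm^3
Total V = 81*14.1372 = 1145.1132 mm^3
PD = 1145.1132 / 1931 = 0.593

0.593


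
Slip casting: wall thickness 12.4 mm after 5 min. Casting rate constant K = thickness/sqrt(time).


K = 12.4 / sqrt(5) = 12.4 / 2.2361 = 5.545 mm/min^0.5

5.545


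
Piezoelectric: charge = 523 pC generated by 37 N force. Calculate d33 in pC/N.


d33 = 523 / 37 = 14.1 pC/N

14.1


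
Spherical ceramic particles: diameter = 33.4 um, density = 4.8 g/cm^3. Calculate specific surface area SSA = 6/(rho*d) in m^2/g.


SSA = 6 / (4.8 * 33.4) = 0.037 m^2/g

0.037


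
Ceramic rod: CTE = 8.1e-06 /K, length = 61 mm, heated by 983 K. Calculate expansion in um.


dL = 8.1e-06 * 61 * 983 * 1000 = 485.7 um

485.7


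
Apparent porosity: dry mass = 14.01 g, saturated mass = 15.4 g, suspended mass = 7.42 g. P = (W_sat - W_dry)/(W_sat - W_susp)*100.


P = (15.4 - 14.01) / (15.4 - 7.42) * 100 = 1.39 / 7.98 * 100 = 17.4%

17.4


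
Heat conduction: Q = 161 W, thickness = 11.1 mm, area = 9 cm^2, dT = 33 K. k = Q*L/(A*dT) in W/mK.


k = 161*11.1/1000/(9/10000*33) = 60.17 W/mK

60.17


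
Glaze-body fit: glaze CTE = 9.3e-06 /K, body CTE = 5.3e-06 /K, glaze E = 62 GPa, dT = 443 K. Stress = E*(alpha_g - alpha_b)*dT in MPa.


Stress = 62*1000*(9.3e-06 - 5.3e-06)*443 = 109.9 MPa

109.9


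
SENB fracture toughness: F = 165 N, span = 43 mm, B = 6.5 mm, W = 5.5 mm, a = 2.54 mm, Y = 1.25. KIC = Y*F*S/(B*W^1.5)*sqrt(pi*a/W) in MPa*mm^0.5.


KIC = 1.25*165*43/(6.5*5.5^1.5)*sqrt(pi*2.54/5.5) = 127.41

127.41


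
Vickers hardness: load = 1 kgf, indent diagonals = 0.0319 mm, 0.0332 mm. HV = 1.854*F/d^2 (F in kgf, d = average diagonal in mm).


d_avg = (0.0319+0.0332)/2 = 0.03255 mm
HV = 1.854*1/0.03255^2 = 1750

1750


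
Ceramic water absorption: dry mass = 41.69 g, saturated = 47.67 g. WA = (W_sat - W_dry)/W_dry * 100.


WA = (47.67 - 41.69) / 41.69 * 100 = 14.34%

14.34


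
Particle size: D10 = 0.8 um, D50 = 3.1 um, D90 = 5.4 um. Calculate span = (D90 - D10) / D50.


Span = (5.4 - 0.8) / 3.1 = 4.6 / 3.1 = 1.484

1.484


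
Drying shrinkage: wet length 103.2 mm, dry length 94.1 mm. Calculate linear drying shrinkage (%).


DS = (103.2 - 94.1) / 103.2 * 100 = 8.82%

8.82


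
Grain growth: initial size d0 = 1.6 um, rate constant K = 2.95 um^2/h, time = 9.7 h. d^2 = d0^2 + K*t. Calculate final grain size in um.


d^2 = 1.6^2 + 2.95*9.7 = 31.175
d = sqrt(31.175) = 5.58 um

5.58


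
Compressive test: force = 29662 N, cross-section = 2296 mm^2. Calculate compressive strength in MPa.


CS = 29662 / 2296 = 12.9 MPa

12.9


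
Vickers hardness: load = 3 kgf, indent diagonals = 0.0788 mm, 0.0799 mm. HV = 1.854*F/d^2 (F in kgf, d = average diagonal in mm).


d_avg = (0.0788+0.0799)/2 = 0.07935 mm
HV = 1.854*3/0.07935^2 = 883

883


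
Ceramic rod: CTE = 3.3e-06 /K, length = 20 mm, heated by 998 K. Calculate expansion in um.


dL = 3.3e-06 * 20 * 998 * 1000 = 65.868 um

65.868


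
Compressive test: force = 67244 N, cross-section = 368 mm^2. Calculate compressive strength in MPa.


CS = 67244 / 368 = 182.7 MPa

182.7


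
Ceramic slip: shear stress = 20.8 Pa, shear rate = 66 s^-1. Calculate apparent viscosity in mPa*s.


eta = tau/gamma * 1000 = 20.8/66 * 1000 = 315.2 mPa*s

315.2


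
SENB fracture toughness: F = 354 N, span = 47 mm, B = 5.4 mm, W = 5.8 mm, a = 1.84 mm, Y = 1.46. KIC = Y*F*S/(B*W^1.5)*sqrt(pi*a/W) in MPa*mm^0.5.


KIC = 1.46*354*47/(5.4*5.8^1.5)*sqrt(pi*1.84/5.8) = 321.51

321.51


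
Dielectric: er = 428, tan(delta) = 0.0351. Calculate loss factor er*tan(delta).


Loss = 428 * 0.0351 = 15.023

15.023


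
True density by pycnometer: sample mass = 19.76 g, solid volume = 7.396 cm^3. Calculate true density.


TD = 19.76 / 7.396 = 2.672 g/cm^3

2.672


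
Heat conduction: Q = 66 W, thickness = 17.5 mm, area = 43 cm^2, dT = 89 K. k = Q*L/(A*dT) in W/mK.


k = 66*17.5/1000/(43/10000*89) = 3.02 W/mK

3.02


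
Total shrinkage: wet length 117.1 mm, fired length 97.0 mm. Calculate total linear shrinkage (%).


TS = (117.1 - 97.0) / 117.1 * 100 = 17.16%

17.16


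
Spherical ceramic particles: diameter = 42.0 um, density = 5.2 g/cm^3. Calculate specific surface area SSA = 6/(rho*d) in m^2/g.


SSA = 6 / (5.2 * 42.0) = 0.027 m^2/g

0.027


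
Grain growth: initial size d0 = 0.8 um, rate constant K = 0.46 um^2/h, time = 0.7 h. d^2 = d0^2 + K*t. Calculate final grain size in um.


d^2 = 0.8^2 + 0.46*0.7 = 0.962
d = sqrt(0.962) = 0.98 um

0.98


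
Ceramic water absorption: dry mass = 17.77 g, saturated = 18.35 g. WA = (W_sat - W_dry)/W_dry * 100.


WA = (18.35 - 17.77) / 17.77 * 100 = 3.26%

3.26


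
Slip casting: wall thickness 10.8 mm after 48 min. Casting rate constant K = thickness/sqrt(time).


K = 10.8 / sqrt(48) = 10.8 / 6.9282 = 1.559 mm/min^0.5

1.559


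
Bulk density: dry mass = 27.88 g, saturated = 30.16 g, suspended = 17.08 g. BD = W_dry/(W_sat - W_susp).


BD = 27.88 / (30.16 - 17.08) = 27.88 / 13.08 = 2.131 g/cm^3

2.131


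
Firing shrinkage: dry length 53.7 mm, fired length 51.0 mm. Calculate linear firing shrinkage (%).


FS = (53.7 - 51.0) / 53.7 * 100 = 5.03%

5.03


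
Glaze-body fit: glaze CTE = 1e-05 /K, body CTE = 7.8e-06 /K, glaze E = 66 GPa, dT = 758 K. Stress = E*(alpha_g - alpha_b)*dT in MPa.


Stress = 66*1000*(1e-05 - 7.8e-06)*758 = 110.1 MPa

110.1


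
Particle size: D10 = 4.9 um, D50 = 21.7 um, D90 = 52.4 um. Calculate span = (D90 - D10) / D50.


Span = (52.4 - 4.9) / 21.7 = 47.5 / 21.7 = 2.189

2.189


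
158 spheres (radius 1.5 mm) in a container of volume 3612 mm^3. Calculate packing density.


V_sphere = 4/3*pi*1.5^3 = 14.1372 mm^3
Total V = 158*14.1372 = 2233.6776 mm^3
PD = 2233.6776 / 3612 = 0.618

0.618


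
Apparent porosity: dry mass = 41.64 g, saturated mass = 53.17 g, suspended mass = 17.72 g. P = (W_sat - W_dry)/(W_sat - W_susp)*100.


P = (53.17 - 41.64) / (53.17 - 17.72) * 100 = 11.53 / 35.45 * 100 = 32.5%

32.5


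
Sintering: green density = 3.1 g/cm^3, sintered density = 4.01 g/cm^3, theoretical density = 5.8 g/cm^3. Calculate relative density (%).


Relative = 4.01 / 5.8 * 100 = 69.1%

69.1


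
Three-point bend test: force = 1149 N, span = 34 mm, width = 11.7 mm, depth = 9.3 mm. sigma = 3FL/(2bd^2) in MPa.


sigma = 3*1149*34/(2*11.7*9.3^2) = 57.9 MPa

57.9


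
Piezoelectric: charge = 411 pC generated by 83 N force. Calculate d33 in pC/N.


d33 = 411 / 83 = 5.0 pC/N

5.0


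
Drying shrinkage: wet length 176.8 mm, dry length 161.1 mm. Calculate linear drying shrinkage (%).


DS = (176.8 - 161.1) / 176.8 * 100 = 8.88%

8.88


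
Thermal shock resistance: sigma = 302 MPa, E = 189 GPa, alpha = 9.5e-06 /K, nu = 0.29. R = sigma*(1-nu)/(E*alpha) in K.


R = 302*(1-0.29)/(189*1000*9.5e-06) = 119 K

119


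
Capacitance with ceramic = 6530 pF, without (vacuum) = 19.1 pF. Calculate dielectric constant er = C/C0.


er = 6530 / 19.1 = 341.88

341.88


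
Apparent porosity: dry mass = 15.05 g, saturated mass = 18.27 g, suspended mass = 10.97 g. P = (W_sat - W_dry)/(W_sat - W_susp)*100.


P = (18.27 - 15.05) / (18.27 - 10.97) * 100 = 3.22 / 7.3 * 100 = 44.1%

44.1


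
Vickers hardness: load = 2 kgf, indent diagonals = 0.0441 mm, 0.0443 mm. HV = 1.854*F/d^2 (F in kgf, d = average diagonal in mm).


d_avg = (0.0441+0.0443)/2 = 0.0442 mm
HV = 1.854*2/0.0442^2 = 1898

1898


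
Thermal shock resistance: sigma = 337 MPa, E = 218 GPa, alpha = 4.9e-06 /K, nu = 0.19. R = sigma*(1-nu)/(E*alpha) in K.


R = 337*(1-0.19)/(218*1000*4.9e-06) = 256 K

256


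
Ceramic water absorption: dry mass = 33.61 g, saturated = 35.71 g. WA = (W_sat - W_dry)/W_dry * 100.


WA = (35.71 - 33.61) / 33.61 * 100 = 6.25%

6.25


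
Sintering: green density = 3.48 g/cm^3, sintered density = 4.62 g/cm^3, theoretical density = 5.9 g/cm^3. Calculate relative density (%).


Relative = 4.62 / 5.9 * 100 = 78.3%

78.3


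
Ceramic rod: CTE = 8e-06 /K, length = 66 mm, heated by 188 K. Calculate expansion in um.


dL = 8e-06 * 66 * 188 * 1000 = 99.264 um

99.264


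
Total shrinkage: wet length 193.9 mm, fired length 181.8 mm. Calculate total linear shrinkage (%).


TS = (193.9 - 181.8) / 193.9 * 100 = 6.24%

6.24


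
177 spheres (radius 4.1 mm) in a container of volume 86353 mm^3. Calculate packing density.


V_sphere = 4/3*pi*4.1^3 = 288.6956 mm^3
Total V = 177*288.6956 = 51099.1212 mm^3
PD = 51099.1212 / 86353 = 0.592

0.592


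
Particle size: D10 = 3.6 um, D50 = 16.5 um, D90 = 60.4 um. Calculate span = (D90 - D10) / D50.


Span = (60.4 - 3.6) / 16.5 = 56.8 / 16.5 = 3.442

3.442


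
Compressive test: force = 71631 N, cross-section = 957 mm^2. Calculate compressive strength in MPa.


CS = 71631 / 957 = 74.8 MPa

74.8


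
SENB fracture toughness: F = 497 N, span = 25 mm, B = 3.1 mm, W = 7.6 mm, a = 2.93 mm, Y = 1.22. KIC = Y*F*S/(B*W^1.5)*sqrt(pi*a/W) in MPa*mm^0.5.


KIC = 1.22*497*25/(3.1*7.6^1.5)*sqrt(pi*2.93/7.6) = 256.85

256.85


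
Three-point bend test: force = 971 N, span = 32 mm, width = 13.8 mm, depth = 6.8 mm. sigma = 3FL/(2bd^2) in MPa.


sigma = 3*971*32/(2*13.8*6.8^2) = 73.0 MPa

73.0


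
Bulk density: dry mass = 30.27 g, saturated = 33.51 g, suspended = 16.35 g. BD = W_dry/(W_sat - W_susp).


BD = 30.27 / (33.51 - 16.35) = 30.27 / 17.16 = 1.764 g/cm^3

1.764


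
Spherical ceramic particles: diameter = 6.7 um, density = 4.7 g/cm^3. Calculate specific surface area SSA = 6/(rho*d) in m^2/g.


SSA = 6 / (4.7 * 6.7) = 0.191 m^2/g

0.191


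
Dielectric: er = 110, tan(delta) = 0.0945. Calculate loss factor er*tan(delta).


Loss = 110 * 0.0945 = 10.395

10.395


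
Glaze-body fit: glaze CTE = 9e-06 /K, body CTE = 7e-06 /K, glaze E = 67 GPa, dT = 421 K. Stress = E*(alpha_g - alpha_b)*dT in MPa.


Stress = 67*1000*(9e-06 - 7e-06)*421 = 56.4 MPa

56.4


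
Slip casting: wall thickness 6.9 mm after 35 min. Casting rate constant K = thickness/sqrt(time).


K = 6.9 / sqrt(35) = 6.9 / 5.9161 = 1.166 mm/min^0.5

1.166


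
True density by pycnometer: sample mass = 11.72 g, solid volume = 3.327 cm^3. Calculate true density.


TD = 11.72 / 3.327 = 3.523 g/cm^3

3.523


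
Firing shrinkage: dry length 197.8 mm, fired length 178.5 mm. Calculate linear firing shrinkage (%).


FS = (197.8 - 178.5) / 197.8 * 100 = 9.76%

9.76


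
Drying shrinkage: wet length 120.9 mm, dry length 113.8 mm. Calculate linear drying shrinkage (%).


DS = (120.9 - 113.8) / 120.9 * 100 = 5.87%

5.87


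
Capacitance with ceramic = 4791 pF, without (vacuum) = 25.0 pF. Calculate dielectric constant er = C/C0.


er = 4791 / 25.0 = 191.64

191.64


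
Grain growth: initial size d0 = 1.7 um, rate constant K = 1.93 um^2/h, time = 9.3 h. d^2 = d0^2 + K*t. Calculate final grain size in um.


d^2 = 1.7^2 + 1.93*9.3 = 20.839
d = sqrt(20.839) = 4.56 um

4.56


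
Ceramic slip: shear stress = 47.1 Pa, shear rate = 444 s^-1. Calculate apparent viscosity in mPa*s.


eta = tau/gamma * 1000 = 47.1/444 * 1000 = 106.1 mPa*s

106.1


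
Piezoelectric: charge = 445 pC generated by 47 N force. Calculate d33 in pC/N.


d33 = 445 / 47 = 9.5 pC/N

9.5


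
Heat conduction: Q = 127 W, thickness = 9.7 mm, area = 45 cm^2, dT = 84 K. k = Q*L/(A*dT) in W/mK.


k = 127*9.7/1000/(45/10000*84) = 3.26 W/mK

3.26


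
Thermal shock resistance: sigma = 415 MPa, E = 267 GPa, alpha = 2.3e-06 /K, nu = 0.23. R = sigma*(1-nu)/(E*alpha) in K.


R = 415*(1-0.23)/(267*1000*2.3e-06) = 520 K

520


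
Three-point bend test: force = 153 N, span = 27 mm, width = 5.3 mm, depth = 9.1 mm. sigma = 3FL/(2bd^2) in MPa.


sigma = 3*153*27/(2*5.3*9.1^2) = 14.1 MPa

14.1


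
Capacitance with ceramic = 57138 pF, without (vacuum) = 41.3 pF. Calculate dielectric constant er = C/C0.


er = 57138 / 41.3 = 1383.49

1383.49


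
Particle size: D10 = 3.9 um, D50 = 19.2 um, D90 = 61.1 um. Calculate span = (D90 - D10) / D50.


Span = (61.1 - 3.9) / 19.2 = 57.2 / 19.2 = 2.979

2.979


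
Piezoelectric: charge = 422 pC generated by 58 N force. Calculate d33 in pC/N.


d33 = 422 / 58 = 7.3 pC/N

7.3


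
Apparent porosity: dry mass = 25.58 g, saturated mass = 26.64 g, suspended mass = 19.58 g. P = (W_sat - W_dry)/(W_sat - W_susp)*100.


P = (26.64 - 25.58) / (26.64 - 19.58) * 100 = 1.06 / 7.06 * 100 = 15.0%

15.0


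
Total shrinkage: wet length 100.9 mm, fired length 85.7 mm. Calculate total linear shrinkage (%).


TS = (100.9 - 85.7) / 100.9 * 100 = 15.06%

15.06


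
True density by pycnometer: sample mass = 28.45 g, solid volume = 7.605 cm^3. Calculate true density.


TD = 28.45 / 7.605 = 3.741 g/cm^3

3.741


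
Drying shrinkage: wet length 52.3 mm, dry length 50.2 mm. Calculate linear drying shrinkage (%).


DS = (52.3 - 50.2) / 52.3 * 100 = 4.02%

4.02


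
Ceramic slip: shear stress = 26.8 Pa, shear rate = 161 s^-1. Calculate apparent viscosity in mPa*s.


eta = tau/gamma * 1000 = 26.8/161 * 1000 = 166.5 mPa*s

166.5


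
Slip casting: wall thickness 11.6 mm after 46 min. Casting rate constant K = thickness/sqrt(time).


K = 11.6 / sqrt(46) = 11.6 / 6.7823 = 1.71 mm/min^0.5

1.71


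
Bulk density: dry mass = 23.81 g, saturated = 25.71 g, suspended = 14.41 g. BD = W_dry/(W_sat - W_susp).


BD = 23.81 / (25.71 - 14.41) = 23.81 / 11.3 = 2.107 g/cm^3

2.107


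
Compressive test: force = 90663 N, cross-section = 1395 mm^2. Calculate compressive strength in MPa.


CS = 90663 / 1395 = 65.0 MPa

65.0


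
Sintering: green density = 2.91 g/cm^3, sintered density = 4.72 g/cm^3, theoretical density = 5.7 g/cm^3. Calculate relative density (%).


Relative = 4.72 / 5.7 * 100 = 82.8%

82.8


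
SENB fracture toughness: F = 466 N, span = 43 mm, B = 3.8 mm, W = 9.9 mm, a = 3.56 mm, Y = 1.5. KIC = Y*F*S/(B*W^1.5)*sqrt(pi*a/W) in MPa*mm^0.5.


KIC = 1.5*466*43/(3.8*9.9^1.5)*sqrt(pi*3.56/9.9) = 269.89

269.89


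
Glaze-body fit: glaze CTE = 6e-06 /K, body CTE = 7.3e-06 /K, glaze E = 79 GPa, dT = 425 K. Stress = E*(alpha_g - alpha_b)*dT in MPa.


Stress = 79*1000*(6e-06 - 7.3e-06)*425 = -43.6 MPa

-43.6


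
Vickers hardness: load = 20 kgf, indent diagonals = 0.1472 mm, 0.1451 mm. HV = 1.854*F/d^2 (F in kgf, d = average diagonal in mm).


d_avg = (0.1472+0.1451)/2 = 0.14615 mm
HV = 1.854*20/0.14615^2 = 1736

1736


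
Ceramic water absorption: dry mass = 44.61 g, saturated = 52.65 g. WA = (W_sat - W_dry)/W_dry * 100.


WA = (52.65 - 44.61) / 44.61 * 100 = 18.02%

18.02


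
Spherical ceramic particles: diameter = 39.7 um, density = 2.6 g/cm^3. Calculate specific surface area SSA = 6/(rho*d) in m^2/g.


SSA = 6 / (2.6 * 39.7) = 0.058 m^2/g

0.058


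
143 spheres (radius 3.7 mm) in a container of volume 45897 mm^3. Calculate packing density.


V_sphere = 4/3*pi*3.7^3 = 212.1748 mm^3
Total V = 143*212.1748 = 30340.9964 mm^3
PD = 30340.9964 / 45897 = 0.661

0.661


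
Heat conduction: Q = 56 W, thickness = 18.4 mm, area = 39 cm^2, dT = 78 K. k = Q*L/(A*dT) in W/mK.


k = 56*18.4/1000/(39/10000*78) = 3.39 W/mK

3.39


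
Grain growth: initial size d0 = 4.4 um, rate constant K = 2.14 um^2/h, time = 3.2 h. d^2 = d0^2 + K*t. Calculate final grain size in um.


d^2 = 4.4^2 + 2.14*3.2 = 26.208
d = sqrt(26.208) = 5.12 um

5.12


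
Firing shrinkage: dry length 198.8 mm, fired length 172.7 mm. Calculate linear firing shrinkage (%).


FS = (198.8 - 172.7) / 198.8 * 100 = 13.13%

13.13


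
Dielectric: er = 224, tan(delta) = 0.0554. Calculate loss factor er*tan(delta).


Loss = 224 * 0.0554 = 12.41

12.41


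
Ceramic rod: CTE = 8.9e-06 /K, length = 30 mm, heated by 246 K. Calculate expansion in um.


dL = 8.9e-06 * 30 * 246 * 1000 = 65.682 um

65.682


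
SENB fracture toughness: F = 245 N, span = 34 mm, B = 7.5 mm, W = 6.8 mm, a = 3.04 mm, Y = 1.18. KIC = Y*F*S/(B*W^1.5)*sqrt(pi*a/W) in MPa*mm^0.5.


KIC = 1.18*245*34/(7.5*6.8^1.5)*sqrt(pi*3.04/6.8) = 87.59

87.59


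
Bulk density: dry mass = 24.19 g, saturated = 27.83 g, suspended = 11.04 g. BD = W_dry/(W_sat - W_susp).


BD = 24.19 / (27.83 - 11.04) = 24.19 / 16.79 = 1.441 g/cm^3

1.441


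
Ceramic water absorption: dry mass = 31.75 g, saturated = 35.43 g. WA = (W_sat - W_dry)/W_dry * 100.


WA = (35.43 - 31.75) / 31.75 * 100 = 11.59%

11.59


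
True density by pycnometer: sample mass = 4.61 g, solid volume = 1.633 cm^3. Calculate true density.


TD = 4.61 / 1.633 = 2.823 g/cm^3

2.823


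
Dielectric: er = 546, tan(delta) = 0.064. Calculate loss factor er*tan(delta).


Loss = 546 * 0.064 = 34.944

34.944


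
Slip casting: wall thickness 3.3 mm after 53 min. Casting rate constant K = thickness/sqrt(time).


K = 3.3 / sqrt(53) = 3.3 / 7.2801 = 0.453 mm/min^0.5

0.453


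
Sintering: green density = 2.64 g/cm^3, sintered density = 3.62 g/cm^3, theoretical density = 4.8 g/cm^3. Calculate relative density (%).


Relative = 3.62 / 4.8 * 100 = 75.4%

75.4


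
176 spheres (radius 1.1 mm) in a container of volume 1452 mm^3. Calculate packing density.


V_sphere = 4/3*pi*1.1^3 = 5.5753 mm^3
Total V = 176*5.5753 = 981.2528 mm^3
PD = 981.2528 / 1452 = 0.676

0.676


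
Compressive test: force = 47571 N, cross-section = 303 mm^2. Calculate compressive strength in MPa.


CS = 47571 / 303 = 157.0 MPa

157.0


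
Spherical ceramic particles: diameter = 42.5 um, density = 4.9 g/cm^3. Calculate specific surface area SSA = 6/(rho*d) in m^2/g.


SSA = 6 / (4.9 * 42.5) = 0.029 m^2/g

0.029


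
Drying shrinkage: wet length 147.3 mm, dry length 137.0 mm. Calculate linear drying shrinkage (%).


DS = (147.3 - 137.0) / 147.3 * 100 = 6.99%

6.99


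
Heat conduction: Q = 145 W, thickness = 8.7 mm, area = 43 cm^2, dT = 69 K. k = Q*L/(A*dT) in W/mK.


k = 145*8.7/1000/(43/10000*69) = 4.25 W/mK

4.25


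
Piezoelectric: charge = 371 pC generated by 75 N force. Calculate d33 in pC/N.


d33 = 371 / 75 = 4.9 pC/N

4.9


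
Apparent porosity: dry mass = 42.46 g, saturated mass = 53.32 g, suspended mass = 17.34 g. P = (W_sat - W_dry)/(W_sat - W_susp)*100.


P = (53.32 - 42.46) / (53.32 - 17.34) * 100 = 10.86 / 35.98 * 100 = 30.2%

30.2


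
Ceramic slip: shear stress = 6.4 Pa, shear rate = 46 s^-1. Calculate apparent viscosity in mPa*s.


eta = tau/gamma * 1000 = 6.4/46 * 1000 = 139.1 mPa*s

139.1


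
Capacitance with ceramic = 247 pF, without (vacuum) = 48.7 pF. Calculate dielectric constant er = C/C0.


er = 247 / 48.7 = 5.07

5.07


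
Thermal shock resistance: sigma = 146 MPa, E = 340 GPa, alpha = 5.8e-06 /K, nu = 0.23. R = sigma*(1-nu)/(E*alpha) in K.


R = 146*(1-0.23)/(340*1000*5.8e-06) = 57 K

57


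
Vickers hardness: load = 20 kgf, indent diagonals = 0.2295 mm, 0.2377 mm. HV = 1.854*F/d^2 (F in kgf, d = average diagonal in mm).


d_avg = (0.2295+0.2377)/2 = 0.2336 mm
HV = 1.854*20/0.2336^2 = 680

680


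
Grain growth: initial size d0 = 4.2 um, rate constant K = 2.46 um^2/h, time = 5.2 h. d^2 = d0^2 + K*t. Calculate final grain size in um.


d^2 = 4.2^2 + 2.46*5.2 = 30.432
d = sqrt(30.432) = 5.52 um

5.52


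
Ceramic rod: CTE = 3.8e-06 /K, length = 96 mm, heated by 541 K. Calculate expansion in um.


dL = 3.8e-06 * 96 * 541 * 1000 = 197.357 um

197.357


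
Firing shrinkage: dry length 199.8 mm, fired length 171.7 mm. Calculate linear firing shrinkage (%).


FS = (199.8 - 171.7) / 199.8 * 100 = 14.06%

14.06


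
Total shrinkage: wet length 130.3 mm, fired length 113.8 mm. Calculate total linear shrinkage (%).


TS = (130.3 - 113.8) / 130.3 * 100 = 12.66%

12.66


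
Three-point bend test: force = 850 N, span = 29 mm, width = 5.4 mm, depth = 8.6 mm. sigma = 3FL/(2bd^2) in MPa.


sigma = 3*850*29/(2*5.4*8.6^2) = 92.6 MPa

92.6


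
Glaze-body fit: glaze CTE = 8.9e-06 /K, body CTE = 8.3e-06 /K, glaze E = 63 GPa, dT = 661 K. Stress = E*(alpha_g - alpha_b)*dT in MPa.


Stress = 63*1000*(8.9e-06 - 8.3e-06)*661 = 25.0 MPa

25.0


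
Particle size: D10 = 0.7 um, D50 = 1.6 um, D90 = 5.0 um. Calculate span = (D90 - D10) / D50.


Span = (5.0 - 0.7) / 1.6 = 4.3 / 1.6 = 2.688

2.688


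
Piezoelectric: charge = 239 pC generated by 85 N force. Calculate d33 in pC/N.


d33 = 239 / 85 = 2.8 pC/N

2.8


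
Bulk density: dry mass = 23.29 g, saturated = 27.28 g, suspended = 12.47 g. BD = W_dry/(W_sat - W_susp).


BD = 23.29 / (27.28 - 12.47) = 23.29 / 14.81 = 1.573 g/cm^3

1.573


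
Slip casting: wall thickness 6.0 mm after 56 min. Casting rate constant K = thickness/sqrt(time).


K = 6.0 / sqrt(56) = 6.0 / 7.4833 = 0.802 mm/min^0.5

0.802


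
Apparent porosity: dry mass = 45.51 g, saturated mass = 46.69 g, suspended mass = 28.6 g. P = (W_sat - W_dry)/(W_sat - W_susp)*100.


P = (46.69 - 45.51) / (46.69 - 28.6) * 100 = 1.18 / 18.09 * 100 = 6.5%

6.5


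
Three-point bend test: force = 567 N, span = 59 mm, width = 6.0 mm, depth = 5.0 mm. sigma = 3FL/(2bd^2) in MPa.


sigma = 3*567*59/(2*6.0*5.0^2) = 334.5 MPa

334.5


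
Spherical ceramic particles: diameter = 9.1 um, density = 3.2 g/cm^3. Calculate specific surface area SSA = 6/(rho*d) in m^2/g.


SSA = 6 / (3.2 * 9.1) = 0.206 m^2/g

0.206


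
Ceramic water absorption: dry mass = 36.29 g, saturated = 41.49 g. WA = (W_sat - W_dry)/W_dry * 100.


WA = (41.49 - 36.29) / 36.29 * 100 = 14.33%

14.33


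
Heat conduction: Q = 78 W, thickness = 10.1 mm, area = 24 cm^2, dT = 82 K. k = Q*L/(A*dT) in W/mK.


k = 78*10.1/1000/(24/10000*82) = 4.0 W/mK

4.0


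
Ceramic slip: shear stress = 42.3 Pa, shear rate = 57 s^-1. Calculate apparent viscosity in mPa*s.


eta = tau/gamma * 1000 = 42.3/57 * 1000 = 742.1 mPa*s

742.1


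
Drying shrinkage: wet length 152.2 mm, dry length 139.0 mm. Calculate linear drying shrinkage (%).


DS = (152.2 - 139.0) / 152.2 * 100 = 8.67%

8.67


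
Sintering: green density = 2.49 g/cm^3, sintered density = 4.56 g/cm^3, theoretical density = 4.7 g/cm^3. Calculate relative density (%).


Relative = 4.56 / 4.7 * 100 = 97.0%

97.0


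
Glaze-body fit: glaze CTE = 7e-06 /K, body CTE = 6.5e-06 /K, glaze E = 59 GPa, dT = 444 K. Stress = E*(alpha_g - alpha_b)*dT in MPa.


Stress = 59*1000*(7e-06 - 6.5e-06)*444 = 13.1 MPa

13.1


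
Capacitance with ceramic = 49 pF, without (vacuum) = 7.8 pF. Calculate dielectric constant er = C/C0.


er = 49 / 7.8 = 6.28

6.28


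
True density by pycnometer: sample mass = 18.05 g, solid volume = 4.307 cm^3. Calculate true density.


TD = 18.05 / 4.307 = 4.191 g/cm^3

4.191


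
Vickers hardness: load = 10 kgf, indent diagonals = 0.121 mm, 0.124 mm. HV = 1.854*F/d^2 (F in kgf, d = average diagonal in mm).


d_avg = (0.121+0.124)/2 = 0.1225 mm
HV = 1.854*10/0.1225^2 = 1235

1235


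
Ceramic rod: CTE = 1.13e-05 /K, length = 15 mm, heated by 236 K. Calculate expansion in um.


dL = 1.13e-05 * 15 * 236 * 1000 = 40.002 um

40.002


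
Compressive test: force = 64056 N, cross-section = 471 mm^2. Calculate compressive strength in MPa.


CS = 64056 / 471 = 136.0 MPa

136.0


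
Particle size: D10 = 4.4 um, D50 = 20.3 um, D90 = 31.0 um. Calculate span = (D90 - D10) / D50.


Span = (31.0 - 4.4) / 20.3 = 26.6 / 20.3 = 1.31

1.31


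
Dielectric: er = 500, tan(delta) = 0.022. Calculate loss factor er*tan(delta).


Loss = 500 * 0.022 = 11.0

11.0


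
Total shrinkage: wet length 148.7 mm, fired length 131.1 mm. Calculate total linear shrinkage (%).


TS = (148.7 - 131.1) / 148.7 * 100 = 11.84%

11.84


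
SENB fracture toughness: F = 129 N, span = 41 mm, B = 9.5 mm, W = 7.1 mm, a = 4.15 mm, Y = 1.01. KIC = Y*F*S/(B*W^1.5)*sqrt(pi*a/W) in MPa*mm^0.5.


KIC = 1.01*129*41/(9.5*7.1^1.5)*sqrt(pi*4.15/7.1) = 40.28

40.28


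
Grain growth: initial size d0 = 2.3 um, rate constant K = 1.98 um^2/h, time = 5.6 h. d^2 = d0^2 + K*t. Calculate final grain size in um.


d^2 = 2.3^2 + 1.98*5.6 = 16.378
d = sqrt(16.378) = 4.05 um

4.05


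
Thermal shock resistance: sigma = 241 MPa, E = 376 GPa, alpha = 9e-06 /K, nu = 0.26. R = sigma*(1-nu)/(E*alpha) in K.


R = 241*(1-0.26)/(376*1000*9e-06) = 53 K

53


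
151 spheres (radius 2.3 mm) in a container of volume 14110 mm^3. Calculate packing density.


V_sphere = 4/3*pi*2.3^3 = 50.965 mm^3
Total V = 151*50.965 = 7695.715 mm^3
PD = 7695.715 / 14110 = 0.545

0.545


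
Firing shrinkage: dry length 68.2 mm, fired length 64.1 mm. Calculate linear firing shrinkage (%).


FS = (68.2 - 64.1) / 68.2 * 100 = 6.01%

6.01


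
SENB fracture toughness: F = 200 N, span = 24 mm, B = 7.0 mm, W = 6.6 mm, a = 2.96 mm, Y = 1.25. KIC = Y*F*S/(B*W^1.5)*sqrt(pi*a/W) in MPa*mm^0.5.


KIC = 1.25*200*24/(7.0*6.6^1.5)*sqrt(pi*2.96/6.6) = 60.0

60.0


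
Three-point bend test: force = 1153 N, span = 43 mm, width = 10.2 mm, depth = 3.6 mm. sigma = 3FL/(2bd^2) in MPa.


sigma = 3*1153*43/(2*10.2*3.6^2) = 562.6 MPa

562.6


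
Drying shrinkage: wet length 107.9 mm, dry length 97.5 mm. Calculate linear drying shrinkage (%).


DS = (107.9 - 97.5) / 107.9 * 100 = 9.64%

9.64


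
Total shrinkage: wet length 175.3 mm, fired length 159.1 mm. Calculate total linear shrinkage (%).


TS = (175.3 - 159.1) / 175.3 * 100 = 9.24%

9.24


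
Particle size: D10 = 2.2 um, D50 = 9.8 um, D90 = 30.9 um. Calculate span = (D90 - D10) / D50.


Span = (30.9 - 2.2) / 9.8 = 28.7 / 9.8 = 2.929

2.929


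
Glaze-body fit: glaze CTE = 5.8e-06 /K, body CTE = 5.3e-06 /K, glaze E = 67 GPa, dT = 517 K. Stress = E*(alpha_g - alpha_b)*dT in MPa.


Stress = 67*1000*(5.8e-06 - 5.3e-06)*517 = 17.3 MPa

17.3


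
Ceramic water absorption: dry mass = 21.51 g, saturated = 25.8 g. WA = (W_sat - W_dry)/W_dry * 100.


WA = (25.8 - 21.51) / 21.51 * 100 = 19.94%

19.94


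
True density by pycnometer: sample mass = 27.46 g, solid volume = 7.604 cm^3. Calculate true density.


TD = 27.46 / 7.604 = 3.611 g/cm^3

3.611


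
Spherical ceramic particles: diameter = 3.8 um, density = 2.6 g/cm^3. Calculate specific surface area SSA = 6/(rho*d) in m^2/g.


SSA = 6 / (2.6 * 3.8) = 0.607 m^2/g

0.607


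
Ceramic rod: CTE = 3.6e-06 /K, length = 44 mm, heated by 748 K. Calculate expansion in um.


dL = 3.6e-06 * 44 * 748 * 1000 = 118.483 um

118.483


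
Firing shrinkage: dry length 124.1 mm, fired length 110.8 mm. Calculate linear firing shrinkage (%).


FS = (124.1 - 110.8) / 124.1 * 100 = 10.72%

10.72


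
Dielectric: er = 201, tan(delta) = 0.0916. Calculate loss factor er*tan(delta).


Loss = 201 * 0.0916 = 18.412

18.412


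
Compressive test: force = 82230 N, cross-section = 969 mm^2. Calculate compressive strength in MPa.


CS = 82230 / 969 = 84.9 MPa

84.9


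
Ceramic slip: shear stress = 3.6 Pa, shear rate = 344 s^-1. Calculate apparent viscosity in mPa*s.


eta = tau/gamma * 1000 = 3.6/344 * 1000 = 10.5 mPa*s

10.5


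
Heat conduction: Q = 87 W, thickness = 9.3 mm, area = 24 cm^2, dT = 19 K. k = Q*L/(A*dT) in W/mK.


k = 87*9.3/1000/(24/10000*19) = 17.74 W/mK

17.74


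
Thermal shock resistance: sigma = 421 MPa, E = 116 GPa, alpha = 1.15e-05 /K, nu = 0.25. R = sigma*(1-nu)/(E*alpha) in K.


R = 421*(1-0.25)/(116*1000*1.15e-05) = 237 K

237


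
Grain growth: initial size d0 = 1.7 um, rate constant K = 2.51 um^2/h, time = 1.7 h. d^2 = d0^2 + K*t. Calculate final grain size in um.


d^2 = 1.7^2 + 2.51*1.7 = 7.157
d = sqrt(7.157) = 2.68 um

2.68


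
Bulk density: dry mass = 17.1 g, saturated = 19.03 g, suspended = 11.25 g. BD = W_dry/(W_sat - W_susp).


BD = 17.1 / (19.03 - 11.25) = 17.1 / 7.78 = 2.198 g/cm^3

2.198


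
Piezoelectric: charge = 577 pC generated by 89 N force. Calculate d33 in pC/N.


d33 = 577 / 89 = 6.5 pC/N

6.5


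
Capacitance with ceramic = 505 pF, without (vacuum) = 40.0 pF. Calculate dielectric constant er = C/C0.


er = 505 / 40.0 = 12.63

12.63


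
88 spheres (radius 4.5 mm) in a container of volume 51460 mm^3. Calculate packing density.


V_sphere = 4/3*pi*4.5^3 = 381.7035 mm^3
Total V = 88*381.7035 = 33589.908 mm^3
PD = 33589.908 / 51460 = 0.653

0.653


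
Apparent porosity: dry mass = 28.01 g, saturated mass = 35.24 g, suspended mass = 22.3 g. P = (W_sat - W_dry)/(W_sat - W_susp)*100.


P = (35.24 - 28.01) / (35.24 - 22.3) * 100 = 7.23 / 12.94 * 100 = 55.9%

55.9


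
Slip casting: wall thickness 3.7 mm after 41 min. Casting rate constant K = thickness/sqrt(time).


K = 3.7 / sqrt(41) = 3.7 / 6.4031 = 0.578 mm/min^0.5

0.578


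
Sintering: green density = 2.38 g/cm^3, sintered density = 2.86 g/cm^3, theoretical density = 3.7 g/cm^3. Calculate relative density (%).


Relative = 2.86 / 3.7 * 100 = 77.3%

77.3


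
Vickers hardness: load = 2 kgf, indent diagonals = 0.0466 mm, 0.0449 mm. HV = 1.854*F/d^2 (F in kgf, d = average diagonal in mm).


d_avg = (0.0466+0.0449)/2 = 0.04575 mm
HV = 1.854*2/0.04575^2 = 1772

1772


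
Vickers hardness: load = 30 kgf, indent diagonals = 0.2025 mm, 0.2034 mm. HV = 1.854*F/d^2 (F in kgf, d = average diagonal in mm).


d_avg = (0.2025+0.2034)/2 = 0.20295 mm
HV = 1.854*30/0.20295^2 = 1350

1350


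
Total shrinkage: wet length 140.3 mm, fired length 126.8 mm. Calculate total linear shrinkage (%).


TS = (140.3 - 126.8) / 140.3 * 100 = 9.62%

9.62


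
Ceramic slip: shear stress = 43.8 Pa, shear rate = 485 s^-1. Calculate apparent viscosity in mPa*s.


eta = tau/gamma * 1000 = 43.8/485 * 1000 = 90.3 mPa*s

90.3


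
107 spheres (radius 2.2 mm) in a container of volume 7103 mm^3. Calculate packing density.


V_sphere = 4/3*pi*2.2^3 = 44.6022 mm^3
Total V = 107*44.6022 = 4772.4354 mm^3
PD = 4772.4354 / 7103 = 0.672

0.672


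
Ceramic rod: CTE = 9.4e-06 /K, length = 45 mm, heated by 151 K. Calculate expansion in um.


dL = 9.4e-06 * 45 * 151 * 1000 = 63.873 um

63.873


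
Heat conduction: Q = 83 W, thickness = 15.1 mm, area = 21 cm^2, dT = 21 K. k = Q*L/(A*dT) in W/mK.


k = 83*15.1/1000/(21/10000*21) = 28.42 W/mK

28.42


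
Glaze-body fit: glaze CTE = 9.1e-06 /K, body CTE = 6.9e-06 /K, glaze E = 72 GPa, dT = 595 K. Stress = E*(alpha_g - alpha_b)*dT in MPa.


Stress = 72*1000*(9.1e-06 - 6.9e-06)*595 = 94.2 MPa

94.2


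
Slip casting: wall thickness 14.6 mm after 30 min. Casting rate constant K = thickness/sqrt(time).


K = 14.6 / sqrt(30) = 14.6 / 5.4772 = 2.666 mm/min^0.5

2.666


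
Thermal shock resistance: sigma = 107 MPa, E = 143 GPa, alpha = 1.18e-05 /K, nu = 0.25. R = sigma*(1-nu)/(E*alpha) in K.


R = 107*(1-0.25)/(143*1000*1.18e-05) = 48 K

48


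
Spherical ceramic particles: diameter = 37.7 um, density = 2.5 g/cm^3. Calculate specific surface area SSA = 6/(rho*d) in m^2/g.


SSA = 6 / (2.5 * 37.7) = 0.064 m^2/g

0.064


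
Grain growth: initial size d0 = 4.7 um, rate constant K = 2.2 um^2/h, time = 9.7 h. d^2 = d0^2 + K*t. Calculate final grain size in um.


d^2 = 4.7^2 + 2.2*9.7 = 43.43
d = sqrt(43.43) = 6.59 um

6.59


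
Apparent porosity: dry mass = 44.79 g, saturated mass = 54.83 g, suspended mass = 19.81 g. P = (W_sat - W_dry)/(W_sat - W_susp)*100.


P = (54.83 - 44.79) / (54.83 - 19.81) * 100 = 10.04 / 35.02 * 100 = 28.7%

28.7


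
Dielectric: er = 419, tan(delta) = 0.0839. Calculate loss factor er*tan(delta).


Loss = 419 * 0.0839 = 35.154

35.154


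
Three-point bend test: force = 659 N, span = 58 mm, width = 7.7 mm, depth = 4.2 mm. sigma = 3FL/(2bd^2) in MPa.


sigma = 3*659*58/(2*7.7*4.2^2) = 422.1 MPa

422.1


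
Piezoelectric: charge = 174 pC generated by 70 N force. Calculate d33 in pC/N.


d33 = 174 / 70 = 2.5 pC/N

2.5


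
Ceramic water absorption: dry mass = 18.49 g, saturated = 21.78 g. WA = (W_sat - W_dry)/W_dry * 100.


WA = (21.78 - 18.49) / 18.49 * 100 = 17.79%

17.79


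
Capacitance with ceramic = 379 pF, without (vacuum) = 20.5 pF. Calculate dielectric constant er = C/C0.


er = 379 / 20.5 = 18.49

18.49


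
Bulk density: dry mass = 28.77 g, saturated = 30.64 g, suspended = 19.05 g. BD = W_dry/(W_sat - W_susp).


BD = 28.77 / (30.64 - 19.05) = 28.77 / 11.59 = 2.482 g/cm^3

2.482


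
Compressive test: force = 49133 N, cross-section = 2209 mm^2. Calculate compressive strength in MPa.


CS = 49133 / 2209 = 22.2 MPa

22.2


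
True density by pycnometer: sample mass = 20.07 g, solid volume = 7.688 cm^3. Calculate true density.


TD = 20.07 / 7.688 = 2.611 g/cm^3

2.611


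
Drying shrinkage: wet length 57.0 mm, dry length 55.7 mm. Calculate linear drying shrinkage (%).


DS = (57.0 - 55.7) / 57.0 * 100 = 2.28%

2.28
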